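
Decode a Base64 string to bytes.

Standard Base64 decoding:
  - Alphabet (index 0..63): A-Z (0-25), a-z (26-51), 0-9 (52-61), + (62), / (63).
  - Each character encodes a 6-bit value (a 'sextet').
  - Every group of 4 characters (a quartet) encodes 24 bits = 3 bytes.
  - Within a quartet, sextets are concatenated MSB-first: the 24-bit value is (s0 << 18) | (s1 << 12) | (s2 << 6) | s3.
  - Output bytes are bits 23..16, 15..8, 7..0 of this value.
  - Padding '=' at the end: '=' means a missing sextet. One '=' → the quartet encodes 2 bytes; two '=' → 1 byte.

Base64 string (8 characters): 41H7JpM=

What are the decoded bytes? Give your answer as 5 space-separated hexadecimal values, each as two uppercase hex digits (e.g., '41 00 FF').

Answer: E3 51 FB 26 93

Derivation:
After char 0 ('4'=56): chars_in_quartet=1 acc=0x38 bytes_emitted=0
After char 1 ('1'=53): chars_in_quartet=2 acc=0xE35 bytes_emitted=0
After char 2 ('H'=7): chars_in_quartet=3 acc=0x38D47 bytes_emitted=0
After char 3 ('7'=59): chars_in_quartet=4 acc=0xE351FB -> emit E3 51 FB, reset; bytes_emitted=3
After char 4 ('J'=9): chars_in_quartet=1 acc=0x9 bytes_emitted=3
After char 5 ('p'=41): chars_in_quartet=2 acc=0x269 bytes_emitted=3
After char 6 ('M'=12): chars_in_quartet=3 acc=0x9A4C bytes_emitted=3
Padding '=': partial quartet acc=0x9A4C -> emit 26 93; bytes_emitted=5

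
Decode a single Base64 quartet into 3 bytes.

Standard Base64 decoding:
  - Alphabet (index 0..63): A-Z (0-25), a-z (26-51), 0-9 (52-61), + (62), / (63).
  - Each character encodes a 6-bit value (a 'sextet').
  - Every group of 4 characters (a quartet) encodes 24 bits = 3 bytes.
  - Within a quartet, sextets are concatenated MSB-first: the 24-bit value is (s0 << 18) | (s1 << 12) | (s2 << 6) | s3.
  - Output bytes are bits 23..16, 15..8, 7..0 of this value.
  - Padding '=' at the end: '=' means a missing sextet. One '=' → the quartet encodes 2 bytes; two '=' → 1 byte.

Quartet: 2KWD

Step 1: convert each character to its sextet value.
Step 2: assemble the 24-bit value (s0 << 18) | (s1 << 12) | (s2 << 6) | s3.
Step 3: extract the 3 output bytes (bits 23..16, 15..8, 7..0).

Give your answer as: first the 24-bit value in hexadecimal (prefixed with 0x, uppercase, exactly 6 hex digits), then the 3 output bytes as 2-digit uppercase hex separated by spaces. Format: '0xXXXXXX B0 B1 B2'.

Answer: 0xD8A583 D8 A5 83

Derivation:
Sextets: 2=54, K=10, W=22, D=3
24-bit: (54<<18) | (10<<12) | (22<<6) | 3
      = 0xD80000 | 0x00A000 | 0x000580 | 0x000003
      = 0xD8A583
Bytes: (v>>16)&0xFF=D8, (v>>8)&0xFF=A5, v&0xFF=83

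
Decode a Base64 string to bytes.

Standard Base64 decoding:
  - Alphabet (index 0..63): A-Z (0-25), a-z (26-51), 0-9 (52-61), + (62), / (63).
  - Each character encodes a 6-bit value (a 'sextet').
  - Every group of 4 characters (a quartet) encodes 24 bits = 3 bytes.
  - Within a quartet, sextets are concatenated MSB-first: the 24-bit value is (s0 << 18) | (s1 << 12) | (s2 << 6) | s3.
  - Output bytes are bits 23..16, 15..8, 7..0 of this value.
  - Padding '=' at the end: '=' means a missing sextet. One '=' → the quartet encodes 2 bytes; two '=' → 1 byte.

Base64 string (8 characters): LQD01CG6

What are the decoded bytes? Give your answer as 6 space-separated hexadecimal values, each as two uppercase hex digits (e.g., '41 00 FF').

After char 0 ('L'=11): chars_in_quartet=1 acc=0xB bytes_emitted=0
After char 1 ('Q'=16): chars_in_quartet=2 acc=0x2D0 bytes_emitted=0
After char 2 ('D'=3): chars_in_quartet=3 acc=0xB403 bytes_emitted=0
After char 3 ('0'=52): chars_in_quartet=4 acc=0x2D00F4 -> emit 2D 00 F4, reset; bytes_emitted=3
After char 4 ('1'=53): chars_in_quartet=1 acc=0x35 bytes_emitted=3
After char 5 ('C'=2): chars_in_quartet=2 acc=0xD42 bytes_emitted=3
After char 6 ('G'=6): chars_in_quartet=3 acc=0x35086 bytes_emitted=3
After char 7 ('6'=58): chars_in_quartet=4 acc=0xD421BA -> emit D4 21 BA, reset; bytes_emitted=6

Answer: 2D 00 F4 D4 21 BA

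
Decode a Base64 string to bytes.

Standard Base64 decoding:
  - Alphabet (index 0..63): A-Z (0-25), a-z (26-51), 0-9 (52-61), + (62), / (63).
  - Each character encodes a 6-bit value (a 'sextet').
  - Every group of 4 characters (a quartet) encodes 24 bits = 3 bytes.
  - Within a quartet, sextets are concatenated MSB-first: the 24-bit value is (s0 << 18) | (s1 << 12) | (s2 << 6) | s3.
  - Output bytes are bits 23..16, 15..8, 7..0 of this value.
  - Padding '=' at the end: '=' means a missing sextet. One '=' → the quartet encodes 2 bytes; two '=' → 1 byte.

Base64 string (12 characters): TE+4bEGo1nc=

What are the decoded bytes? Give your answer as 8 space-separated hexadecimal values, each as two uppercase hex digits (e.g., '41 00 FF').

After char 0 ('T'=19): chars_in_quartet=1 acc=0x13 bytes_emitted=0
After char 1 ('E'=4): chars_in_quartet=2 acc=0x4C4 bytes_emitted=0
After char 2 ('+'=62): chars_in_quartet=3 acc=0x1313E bytes_emitted=0
After char 3 ('4'=56): chars_in_quartet=4 acc=0x4C4FB8 -> emit 4C 4F B8, reset; bytes_emitted=3
After char 4 ('b'=27): chars_in_quartet=1 acc=0x1B bytes_emitted=3
After char 5 ('E'=4): chars_in_quartet=2 acc=0x6C4 bytes_emitted=3
After char 6 ('G'=6): chars_in_quartet=3 acc=0x1B106 bytes_emitted=3
After char 7 ('o'=40): chars_in_quartet=4 acc=0x6C41A8 -> emit 6C 41 A8, reset; bytes_emitted=6
After char 8 ('1'=53): chars_in_quartet=1 acc=0x35 bytes_emitted=6
After char 9 ('n'=39): chars_in_quartet=2 acc=0xD67 bytes_emitted=6
After char 10 ('c'=28): chars_in_quartet=3 acc=0x359DC bytes_emitted=6
Padding '=': partial quartet acc=0x359DC -> emit D6 77; bytes_emitted=8

Answer: 4C 4F B8 6C 41 A8 D6 77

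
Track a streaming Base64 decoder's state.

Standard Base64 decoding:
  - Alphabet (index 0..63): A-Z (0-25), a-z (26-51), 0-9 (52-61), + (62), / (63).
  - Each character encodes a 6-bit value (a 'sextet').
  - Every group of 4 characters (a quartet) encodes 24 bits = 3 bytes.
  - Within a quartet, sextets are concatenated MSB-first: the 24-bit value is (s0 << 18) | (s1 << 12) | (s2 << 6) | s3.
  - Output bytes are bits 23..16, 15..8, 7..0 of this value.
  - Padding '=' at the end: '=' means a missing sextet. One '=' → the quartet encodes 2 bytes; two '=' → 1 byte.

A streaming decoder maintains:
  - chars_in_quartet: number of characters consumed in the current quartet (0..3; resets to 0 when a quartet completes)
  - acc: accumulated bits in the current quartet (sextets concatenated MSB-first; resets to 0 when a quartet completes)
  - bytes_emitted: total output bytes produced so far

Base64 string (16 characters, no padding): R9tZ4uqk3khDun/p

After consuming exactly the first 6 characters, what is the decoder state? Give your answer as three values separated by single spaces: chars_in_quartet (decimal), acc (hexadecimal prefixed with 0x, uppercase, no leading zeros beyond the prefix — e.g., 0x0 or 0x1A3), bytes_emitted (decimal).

After char 0 ('R'=17): chars_in_quartet=1 acc=0x11 bytes_emitted=0
After char 1 ('9'=61): chars_in_quartet=2 acc=0x47D bytes_emitted=0
After char 2 ('t'=45): chars_in_quartet=3 acc=0x11F6D bytes_emitted=0
After char 3 ('Z'=25): chars_in_quartet=4 acc=0x47DB59 -> emit 47 DB 59, reset; bytes_emitted=3
After char 4 ('4'=56): chars_in_quartet=1 acc=0x38 bytes_emitted=3
After char 5 ('u'=46): chars_in_quartet=2 acc=0xE2E bytes_emitted=3

Answer: 2 0xE2E 3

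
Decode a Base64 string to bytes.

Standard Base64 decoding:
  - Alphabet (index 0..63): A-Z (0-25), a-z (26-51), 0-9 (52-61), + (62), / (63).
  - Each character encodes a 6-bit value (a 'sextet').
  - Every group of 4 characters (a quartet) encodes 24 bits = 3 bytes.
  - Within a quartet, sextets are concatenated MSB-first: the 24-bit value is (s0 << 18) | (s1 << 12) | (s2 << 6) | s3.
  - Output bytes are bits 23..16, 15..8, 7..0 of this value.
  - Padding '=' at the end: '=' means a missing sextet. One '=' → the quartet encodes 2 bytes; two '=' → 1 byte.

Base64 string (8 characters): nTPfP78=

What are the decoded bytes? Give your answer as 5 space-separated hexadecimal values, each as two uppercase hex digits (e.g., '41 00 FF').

After char 0 ('n'=39): chars_in_quartet=1 acc=0x27 bytes_emitted=0
After char 1 ('T'=19): chars_in_quartet=2 acc=0x9D3 bytes_emitted=0
After char 2 ('P'=15): chars_in_quartet=3 acc=0x274CF bytes_emitted=0
After char 3 ('f'=31): chars_in_quartet=4 acc=0x9D33DF -> emit 9D 33 DF, reset; bytes_emitted=3
After char 4 ('P'=15): chars_in_quartet=1 acc=0xF bytes_emitted=3
After char 5 ('7'=59): chars_in_quartet=2 acc=0x3FB bytes_emitted=3
After char 6 ('8'=60): chars_in_quartet=3 acc=0xFEFC bytes_emitted=3
Padding '=': partial quartet acc=0xFEFC -> emit 3F BF; bytes_emitted=5

Answer: 9D 33 DF 3F BF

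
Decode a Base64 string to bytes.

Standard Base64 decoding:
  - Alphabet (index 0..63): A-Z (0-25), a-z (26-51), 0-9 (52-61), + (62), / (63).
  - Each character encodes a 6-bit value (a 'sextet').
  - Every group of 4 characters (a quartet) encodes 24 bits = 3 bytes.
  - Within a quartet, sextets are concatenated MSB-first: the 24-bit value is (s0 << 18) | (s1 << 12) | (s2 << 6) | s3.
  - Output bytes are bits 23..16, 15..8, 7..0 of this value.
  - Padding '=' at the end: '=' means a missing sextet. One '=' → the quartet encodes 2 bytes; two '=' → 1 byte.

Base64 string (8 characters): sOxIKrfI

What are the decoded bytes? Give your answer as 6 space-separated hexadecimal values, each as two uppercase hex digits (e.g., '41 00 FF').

Answer: B0 EC 48 2A B7 C8

Derivation:
After char 0 ('s'=44): chars_in_quartet=1 acc=0x2C bytes_emitted=0
After char 1 ('O'=14): chars_in_quartet=2 acc=0xB0E bytes_emitted=0
After char 2 ('x'=49): chars_in_quartet=3 acc=0x2C3B1 bytes_emitted=0
After char 3 ('I'=8): chars_in_quartet=4 acc=0xB0EC48 -> emit B0 EC 48, reset; bytes_emitted=3
After char 4 ('K'=10): chars_in_quartet=1 acc=0xA bytes_emitted=3
After char 5 ('r'=43): chars_in_quartet=2 acc=0x2AB bytes_emitted=3
After char 6 ('f'=31): chars_in_quartet=3 acc=0xAADF bytes_emitted=3
After char 7 ('I'=8): chars_in_quartet=4 acc=0x2AB7C8 -> emit 2A B7 C8, reset; bytes_emitted=6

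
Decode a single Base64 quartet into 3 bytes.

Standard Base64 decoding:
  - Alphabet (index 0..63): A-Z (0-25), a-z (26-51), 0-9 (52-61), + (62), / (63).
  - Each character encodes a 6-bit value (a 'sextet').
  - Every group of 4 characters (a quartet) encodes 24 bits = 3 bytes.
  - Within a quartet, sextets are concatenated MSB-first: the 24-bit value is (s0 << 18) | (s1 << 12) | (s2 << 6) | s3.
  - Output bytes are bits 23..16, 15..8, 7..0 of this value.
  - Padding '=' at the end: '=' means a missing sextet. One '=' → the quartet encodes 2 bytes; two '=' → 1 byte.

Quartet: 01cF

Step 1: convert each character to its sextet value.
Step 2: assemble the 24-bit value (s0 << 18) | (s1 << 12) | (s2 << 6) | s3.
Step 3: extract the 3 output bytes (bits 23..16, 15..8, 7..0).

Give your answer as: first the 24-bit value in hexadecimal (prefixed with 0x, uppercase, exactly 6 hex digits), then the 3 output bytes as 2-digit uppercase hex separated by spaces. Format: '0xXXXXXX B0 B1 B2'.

Answer: 0xD35705 D3 57 05

Derivation:
Sextets: 0=52, 1=53, c=28, F=5
24-bit: (52<<18) | (53<<12) | (28<<6) | 5
      = 0xD00000 | 0x035000 | 0x000700 | 0x000005
      = 0xD35705
Bytes: (v>>16)&0xFF=D3, (v>>8)&0xFF=57, v&0xFF=05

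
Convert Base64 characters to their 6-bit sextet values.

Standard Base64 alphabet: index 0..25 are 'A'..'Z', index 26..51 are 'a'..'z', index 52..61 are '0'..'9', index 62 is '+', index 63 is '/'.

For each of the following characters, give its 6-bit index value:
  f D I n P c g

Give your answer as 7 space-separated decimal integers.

Answer: 31 3 8 39 15 28 32

Derivation:
'f': a..z range, 26 + ord('f') − ord('a') = 31
'D': A..Z range, ord('D') − ord('A') = 3
'I': A..Z range, ord('I') − ord('A') = 8
'n': a..z range, 26 + ord('n') − ord('a') = 39
'P': A..Z range, ord('P') − ord('A') = 15
'c': a..z range, 26 + ord('c') − ord('a') = 28
'g': a..z range, 26 + ord('g') − ord('a') = 32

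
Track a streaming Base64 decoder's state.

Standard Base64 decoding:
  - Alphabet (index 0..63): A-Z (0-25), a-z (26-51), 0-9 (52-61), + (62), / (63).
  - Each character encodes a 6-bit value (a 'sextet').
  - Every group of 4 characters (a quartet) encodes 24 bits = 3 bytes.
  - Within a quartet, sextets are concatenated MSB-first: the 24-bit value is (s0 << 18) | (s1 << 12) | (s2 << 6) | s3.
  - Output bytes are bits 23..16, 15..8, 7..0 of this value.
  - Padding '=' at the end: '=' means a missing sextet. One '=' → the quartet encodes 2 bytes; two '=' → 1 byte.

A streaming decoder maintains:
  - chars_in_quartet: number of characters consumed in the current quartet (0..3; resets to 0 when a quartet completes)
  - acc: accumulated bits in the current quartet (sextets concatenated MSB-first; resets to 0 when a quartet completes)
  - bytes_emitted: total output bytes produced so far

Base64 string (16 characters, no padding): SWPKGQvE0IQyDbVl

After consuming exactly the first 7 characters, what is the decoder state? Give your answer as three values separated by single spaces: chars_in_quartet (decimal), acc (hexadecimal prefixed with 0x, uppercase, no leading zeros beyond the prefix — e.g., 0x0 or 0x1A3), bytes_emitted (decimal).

After char 0 ('S'=18): chars_in_quartet=1 acc=0x12 bytes_emitted=0
After char 1 ('W'=22): chars_in_quartet=2 acc=0x496 bytes_emitted=0
After char 2 ('P'=15): chars_in_quartet=3 acc=0x1258F bytes_emitted=0
After char 3 ('K'=10): chars_in_quartet=4 acc=0x4963CA -> emit 49 63 CA, reset; bytes_emitted=3
After char 4 ('G'=6): chars_in_quartet=1 acc=0x6 bytes_emitted=3
After char 5 ('Q'=16): chars_in_quartet=2 acc=0x190 bytes_emitted=3
After char 6 ('v'=47): chars_in_quartet=3 acc=0x642F bytes_emitted=3

Answer: 3 0x642F 3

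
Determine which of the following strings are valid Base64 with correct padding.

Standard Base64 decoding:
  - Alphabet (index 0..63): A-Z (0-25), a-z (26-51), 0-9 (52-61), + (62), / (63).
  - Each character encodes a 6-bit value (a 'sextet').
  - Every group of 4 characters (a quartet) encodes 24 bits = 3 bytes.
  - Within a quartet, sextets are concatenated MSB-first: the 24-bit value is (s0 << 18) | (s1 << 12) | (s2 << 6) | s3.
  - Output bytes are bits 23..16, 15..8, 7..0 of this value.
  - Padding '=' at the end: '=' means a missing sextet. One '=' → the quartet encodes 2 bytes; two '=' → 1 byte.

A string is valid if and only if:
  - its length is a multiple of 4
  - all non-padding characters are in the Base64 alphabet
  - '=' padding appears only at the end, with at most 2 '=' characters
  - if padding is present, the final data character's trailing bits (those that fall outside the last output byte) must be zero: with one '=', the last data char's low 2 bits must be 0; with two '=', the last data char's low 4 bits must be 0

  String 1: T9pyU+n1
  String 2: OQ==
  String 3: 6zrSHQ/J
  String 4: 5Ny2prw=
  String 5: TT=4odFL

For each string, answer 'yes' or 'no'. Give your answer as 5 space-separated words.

String 1: 'T9pyU+n1' → valid
String 2: 'OQ==' → valid
String 3: '6zrSHQ/J' → valid
String 4: '5Ny2prw=' → valid
String 5: 'TT=4odFL' → invalid (bad char(s): ['=']; '=' in middle)

Answer: yes yes yes yes no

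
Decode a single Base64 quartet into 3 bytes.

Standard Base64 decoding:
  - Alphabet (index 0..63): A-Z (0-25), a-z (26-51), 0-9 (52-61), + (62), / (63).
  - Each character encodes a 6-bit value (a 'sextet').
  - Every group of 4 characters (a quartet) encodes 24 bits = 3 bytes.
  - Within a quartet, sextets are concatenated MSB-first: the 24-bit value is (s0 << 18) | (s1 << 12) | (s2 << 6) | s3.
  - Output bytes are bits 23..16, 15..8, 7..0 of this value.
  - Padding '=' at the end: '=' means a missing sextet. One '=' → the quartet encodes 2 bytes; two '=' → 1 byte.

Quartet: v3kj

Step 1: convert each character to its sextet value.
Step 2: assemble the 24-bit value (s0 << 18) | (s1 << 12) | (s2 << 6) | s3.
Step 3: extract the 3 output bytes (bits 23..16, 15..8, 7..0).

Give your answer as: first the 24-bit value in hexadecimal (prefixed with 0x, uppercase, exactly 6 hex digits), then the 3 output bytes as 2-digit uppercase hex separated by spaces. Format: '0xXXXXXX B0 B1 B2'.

Sextets: v=47, 3=55, k=36, j=35
24-bit: (47<<18) | (55<<12) | (36<<6) | 35
      = 0xBC0000 | 0x037000 | 0x000900 | 0x000023
      = 0xBF7923
Bytes: (v>>16)&0xFF=BF, (v>>8)&0xFF=79, v&0xFF=23

Answer: 0xBF7923 BF 79 23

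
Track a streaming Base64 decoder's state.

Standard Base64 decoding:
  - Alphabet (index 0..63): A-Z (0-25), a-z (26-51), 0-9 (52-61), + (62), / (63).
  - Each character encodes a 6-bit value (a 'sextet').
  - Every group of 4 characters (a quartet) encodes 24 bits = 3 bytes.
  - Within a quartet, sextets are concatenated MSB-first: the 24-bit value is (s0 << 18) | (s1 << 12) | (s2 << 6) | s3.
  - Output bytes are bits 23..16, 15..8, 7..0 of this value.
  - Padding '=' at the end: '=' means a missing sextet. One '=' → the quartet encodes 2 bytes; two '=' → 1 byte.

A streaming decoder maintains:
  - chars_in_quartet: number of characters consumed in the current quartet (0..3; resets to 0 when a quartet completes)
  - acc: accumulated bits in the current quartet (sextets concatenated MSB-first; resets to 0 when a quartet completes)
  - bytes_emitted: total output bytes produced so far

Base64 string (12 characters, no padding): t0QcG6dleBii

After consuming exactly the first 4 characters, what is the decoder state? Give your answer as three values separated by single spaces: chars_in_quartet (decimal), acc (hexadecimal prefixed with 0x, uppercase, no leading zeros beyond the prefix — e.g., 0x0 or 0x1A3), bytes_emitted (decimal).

After char 0 ('t'=45): chars_in_quartet=1 acc=0x2D bytes_emitted=0
After char 1 ('0'=52): chars_in_quartet=2 acc=0xB74 bytes_emitted=0
After char 2 ('Q'=16): chars_in_quartet=3 acc=0x2DD10 bytes_emitted=0
After char 3 ('c'=28): chars_in_quartet=4 acc=0xB7441C -> emit B7 44 1C, reset; bytes_emitted=3

Answer: 0 0x0 3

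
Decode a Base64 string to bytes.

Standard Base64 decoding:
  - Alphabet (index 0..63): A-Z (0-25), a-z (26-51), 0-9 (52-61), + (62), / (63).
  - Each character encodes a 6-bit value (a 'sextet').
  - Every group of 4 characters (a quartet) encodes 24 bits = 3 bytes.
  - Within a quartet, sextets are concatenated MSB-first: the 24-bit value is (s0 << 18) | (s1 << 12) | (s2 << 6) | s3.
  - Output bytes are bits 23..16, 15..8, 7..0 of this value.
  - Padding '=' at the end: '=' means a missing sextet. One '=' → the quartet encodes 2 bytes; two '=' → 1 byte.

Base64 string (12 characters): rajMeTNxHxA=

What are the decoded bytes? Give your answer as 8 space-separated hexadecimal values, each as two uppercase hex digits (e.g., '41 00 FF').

After char 0 ('r'=43): chars_in_quartet=1 acc=0x2B bytes_emitted=0
After char 1 ('a'=26): chars_in_quartet=2 acc=0xADA bytes_emitted=0
After char 2 ('j'=35): chars_in_quartet=3 acc=0x2B6A3 bytes_emitted=0
After char 3 ('M'=12): chars_in_quartet=4 acc=0xADA8CC -> emit AD A8 CC, reset; bytes_emitted=3
After char 4 ('e'=30): chars_in_quartet=1 acc=0x1E bytes_emitted=3
After char 5 ('T'=19): chars_in_quartet=2 acc=0x793 bytes_emitted=3
After char 6 ('N'=13): chars_in_quartet=3 acc=0x1E4CD bytes_emitted=3
After char 7 ('x'=49): chars_in_quartet=4 acc=0x793371 -> emit 79 33 71, reset; bytes_emitted=6
After char 8 ('H'=7): chars_in_quartet=1 acc=0x7 bytes_emitted=6
After char 9 ('x'=49): chars_in_quartet=2 acc=0x1F1 bytes_emitted=6
After char 10 ('A'=0): chars_in_quartet=3 acc=0x7C40 bytes_emitted=6
Padding '=': partial quartet acc=0x7C40 -> emit 1F 10; bytes_emitted=8

Answer: AD A8 CC 79 33 71 1F 10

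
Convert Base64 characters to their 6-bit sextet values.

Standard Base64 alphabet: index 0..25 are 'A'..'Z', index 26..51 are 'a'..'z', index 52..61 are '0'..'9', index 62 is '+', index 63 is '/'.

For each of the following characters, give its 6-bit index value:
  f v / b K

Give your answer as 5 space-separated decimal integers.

Answer: 31 47 63 27 10

Derivation:
'f': a..z range, 26 + ord('f') − ord('a') = 31
'v': a..z range, 26 + ord('v') − ord('a') = 47
'/': index 63
'b': a..z range, 26 + ord('b') − ord('a') = 27
'K': A..Z range, ord('K') − ord('A') = 10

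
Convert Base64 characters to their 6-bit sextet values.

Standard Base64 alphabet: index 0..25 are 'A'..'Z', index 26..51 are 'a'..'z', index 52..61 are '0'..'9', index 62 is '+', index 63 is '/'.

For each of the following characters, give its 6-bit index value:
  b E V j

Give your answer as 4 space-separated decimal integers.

'b': a..z range, 26 + ord('b') − ord('a') = 27
'E': A..Z range, ord('E') − ord('A') = 4
'V': A..Z range, ord('V') − ord('A') = 21
'j': a..z range, 26 + ord('j') − ord('a') = 35

Answer: 27 4 21 35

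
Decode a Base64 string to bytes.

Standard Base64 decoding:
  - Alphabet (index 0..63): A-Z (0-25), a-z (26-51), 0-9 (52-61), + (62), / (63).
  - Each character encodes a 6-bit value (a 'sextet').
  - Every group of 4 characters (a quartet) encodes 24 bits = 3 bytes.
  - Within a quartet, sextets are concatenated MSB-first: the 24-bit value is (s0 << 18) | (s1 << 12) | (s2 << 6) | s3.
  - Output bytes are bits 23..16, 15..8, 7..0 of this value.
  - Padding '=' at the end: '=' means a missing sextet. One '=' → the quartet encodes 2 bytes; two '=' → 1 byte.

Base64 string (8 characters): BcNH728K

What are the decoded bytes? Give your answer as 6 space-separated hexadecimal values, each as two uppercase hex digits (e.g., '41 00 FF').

After char 0 ('B'=1): chars_in_quartet=1 acc=0x1 bytes_emitted=0
After char 1 ('c'=28): chars_in_quartet=2 acc=0x5C bytes_emitted=0
After char 2 ('N'=13): chars_in_quartet=3 acc=0x170D bytes_emitted=0
After char 3 ('H'=7): chars_in_quartet=4 acc=0x5C347 -> emit 05 C3 47, reset; bytes_emitted=3
After char 4 ('7'=59): chars_in_quartet=1 acc=0x3B bytes_emitted=3
After char 5 ('2'=54): chars_in_quartet=2 acc=0xEF6 bytes_emitted=3
After char 6 ('8'=60): chars_in_quartet=3 acc=0x3BDBC bytes_emitted=3
After char 7 ('K'=10): chars_in_quartet=4 acc=0xEF6F0A -> emit EF 6F 0A, reset; bytes_emitted=6

Answer: 05 C3 47 EF 6F 0A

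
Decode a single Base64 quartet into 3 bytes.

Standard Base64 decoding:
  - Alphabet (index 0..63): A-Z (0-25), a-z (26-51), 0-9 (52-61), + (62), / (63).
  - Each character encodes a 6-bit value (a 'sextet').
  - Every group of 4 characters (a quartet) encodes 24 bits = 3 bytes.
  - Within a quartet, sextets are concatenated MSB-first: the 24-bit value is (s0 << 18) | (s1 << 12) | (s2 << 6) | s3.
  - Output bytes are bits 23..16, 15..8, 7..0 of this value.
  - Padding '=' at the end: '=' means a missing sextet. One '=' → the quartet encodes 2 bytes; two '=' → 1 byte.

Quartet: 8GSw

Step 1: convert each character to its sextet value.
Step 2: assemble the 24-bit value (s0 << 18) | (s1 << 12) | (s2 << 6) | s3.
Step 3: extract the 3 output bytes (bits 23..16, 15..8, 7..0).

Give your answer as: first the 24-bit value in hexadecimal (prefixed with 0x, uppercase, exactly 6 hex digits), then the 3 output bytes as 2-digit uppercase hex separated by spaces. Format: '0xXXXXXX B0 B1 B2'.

Sextets: 8=60, G=6, S=18, w=48
24-bit: (60<<18) | (6<<12) | (18<<6) | 48
      = 0xF00000 | 0x006000 | 0x000480 | 0x000030
      = 0xF064B0
Bytes: (v>>16)&0xFF=F0, (v>>8)&0xFF=64, v&0xFF=B0

Answer: 0xF064B0 F0 64 B0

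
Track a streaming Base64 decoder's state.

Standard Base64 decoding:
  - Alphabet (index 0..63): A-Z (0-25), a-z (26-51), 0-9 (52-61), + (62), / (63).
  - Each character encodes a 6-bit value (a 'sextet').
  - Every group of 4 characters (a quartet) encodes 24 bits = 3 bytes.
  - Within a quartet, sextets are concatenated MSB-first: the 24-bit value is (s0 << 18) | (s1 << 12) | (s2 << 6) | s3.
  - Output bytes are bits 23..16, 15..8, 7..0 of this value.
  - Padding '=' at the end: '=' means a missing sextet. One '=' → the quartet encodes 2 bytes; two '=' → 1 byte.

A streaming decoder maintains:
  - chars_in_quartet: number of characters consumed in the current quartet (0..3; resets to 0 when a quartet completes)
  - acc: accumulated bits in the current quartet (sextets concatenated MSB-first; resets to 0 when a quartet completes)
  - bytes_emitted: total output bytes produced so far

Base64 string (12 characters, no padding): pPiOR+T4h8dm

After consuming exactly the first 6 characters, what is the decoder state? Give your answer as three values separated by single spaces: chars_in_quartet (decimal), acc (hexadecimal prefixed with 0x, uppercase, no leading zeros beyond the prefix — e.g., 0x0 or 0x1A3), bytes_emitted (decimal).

After char 0 ('p'=41): chars_in_quartet=1 acc=0x29 bytes_emitted=0
After char 1 ('P'=15): chars_in_quartet=2 acc=0xA4F bytes_emitted=0
After char 2 ('i'=34): chars_in_quartet=3 acc=0x293E2 bytes_emitted=0
After char 3 ('O'=14): chars_in_quartet=4 acc=0xA4F88E -> emit A4 F8 8E, reset; bytes_emitted=3
After char 4 ('R'=17): chars_in_quartet=1 acc=0x11 bytes_emitted=3
After char 5 ('+'=62): chars_in_quartet=2 acc=0x47E bytes_emitted=3

Answer: 2 0x47E 3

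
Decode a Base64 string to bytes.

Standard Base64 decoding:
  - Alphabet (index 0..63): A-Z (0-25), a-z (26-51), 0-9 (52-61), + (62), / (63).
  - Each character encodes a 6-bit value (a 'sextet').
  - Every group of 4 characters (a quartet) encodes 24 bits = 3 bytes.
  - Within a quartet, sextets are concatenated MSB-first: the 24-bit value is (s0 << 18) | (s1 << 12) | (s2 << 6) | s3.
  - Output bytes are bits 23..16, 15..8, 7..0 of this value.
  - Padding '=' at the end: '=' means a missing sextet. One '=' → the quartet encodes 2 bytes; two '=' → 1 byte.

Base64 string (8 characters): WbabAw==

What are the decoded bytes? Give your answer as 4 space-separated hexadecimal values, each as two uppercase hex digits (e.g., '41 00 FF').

After char 0 ('W'=22): chars_in_quartet=1 acc=0x16 bytes_emitted=0
After char 1 ('b'=27): chars_in_quartet=2 acc=0x59B bytes_emitted=0
After char 2 ('a'=26): chars_in_quartet=3 acc=0x166DA bytes_emitted=0
After char 3 ('b'=27): chars_in_quartet=4 acc=0x59B69B -> emit 59 B6 9B, reset; bytes_emitted=3
After char 4 ('A'=0): chars_in_quartet=1 acc=0x0 bytes_emitted=3
After char 5 ('w'=48): chars_in_quartet=2 acc=0x30 bytes_emitted=3
Padding '==': partial quartet acc=0x30 -> emit 03; bytes_emitted=4

Answer: 59 B6 9B 03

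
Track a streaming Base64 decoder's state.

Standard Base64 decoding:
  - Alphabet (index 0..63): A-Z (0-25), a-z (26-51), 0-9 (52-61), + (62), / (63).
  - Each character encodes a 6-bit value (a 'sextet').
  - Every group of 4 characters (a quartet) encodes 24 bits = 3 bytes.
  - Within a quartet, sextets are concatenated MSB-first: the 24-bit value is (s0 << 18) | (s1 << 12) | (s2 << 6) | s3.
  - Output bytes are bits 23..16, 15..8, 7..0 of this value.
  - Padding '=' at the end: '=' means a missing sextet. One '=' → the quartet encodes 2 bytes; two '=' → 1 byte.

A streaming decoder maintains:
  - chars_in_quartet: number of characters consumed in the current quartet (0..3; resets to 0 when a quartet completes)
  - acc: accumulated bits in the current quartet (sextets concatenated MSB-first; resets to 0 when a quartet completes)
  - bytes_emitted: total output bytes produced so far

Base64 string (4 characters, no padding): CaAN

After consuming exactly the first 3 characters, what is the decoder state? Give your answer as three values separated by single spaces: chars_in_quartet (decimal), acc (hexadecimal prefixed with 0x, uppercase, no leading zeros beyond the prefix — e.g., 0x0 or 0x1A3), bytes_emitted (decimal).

After char 0 ('C'=2): chars_in_quartet=1 acc=0x2 bytes_emitted=0
After char 1 ('a'=26): chars_in_quartet=2 acc=0x9A bytes_emitted=0
After char 2 ('A'=0): chars_in_quartet=3 acc=0x2680 bytes_emitted=0

Answer: 3 0x2680 0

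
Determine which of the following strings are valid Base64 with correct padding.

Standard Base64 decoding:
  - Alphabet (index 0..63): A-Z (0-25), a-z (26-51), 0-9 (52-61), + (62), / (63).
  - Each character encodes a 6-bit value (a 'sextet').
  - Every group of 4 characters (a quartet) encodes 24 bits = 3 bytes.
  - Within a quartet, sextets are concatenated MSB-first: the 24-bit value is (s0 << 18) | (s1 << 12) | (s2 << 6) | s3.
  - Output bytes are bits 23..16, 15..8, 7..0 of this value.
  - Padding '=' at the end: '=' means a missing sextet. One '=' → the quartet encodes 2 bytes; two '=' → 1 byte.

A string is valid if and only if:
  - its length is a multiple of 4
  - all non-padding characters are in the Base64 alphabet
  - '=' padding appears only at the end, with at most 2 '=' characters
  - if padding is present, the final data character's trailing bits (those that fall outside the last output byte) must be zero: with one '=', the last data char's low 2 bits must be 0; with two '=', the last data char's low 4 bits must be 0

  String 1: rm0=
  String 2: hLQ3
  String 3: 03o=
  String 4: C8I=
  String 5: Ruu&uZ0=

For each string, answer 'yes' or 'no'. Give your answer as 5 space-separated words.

String 1: 'rm0=' → valid
String 2: 'hLQ3' → valid
String 3: '03o=' → valid
String 4: 'C8I=' → valid
String 5: 'Ruu&uZ0=' → invalid (bad char(s): ['&'])

Answer: yes yes yes yes no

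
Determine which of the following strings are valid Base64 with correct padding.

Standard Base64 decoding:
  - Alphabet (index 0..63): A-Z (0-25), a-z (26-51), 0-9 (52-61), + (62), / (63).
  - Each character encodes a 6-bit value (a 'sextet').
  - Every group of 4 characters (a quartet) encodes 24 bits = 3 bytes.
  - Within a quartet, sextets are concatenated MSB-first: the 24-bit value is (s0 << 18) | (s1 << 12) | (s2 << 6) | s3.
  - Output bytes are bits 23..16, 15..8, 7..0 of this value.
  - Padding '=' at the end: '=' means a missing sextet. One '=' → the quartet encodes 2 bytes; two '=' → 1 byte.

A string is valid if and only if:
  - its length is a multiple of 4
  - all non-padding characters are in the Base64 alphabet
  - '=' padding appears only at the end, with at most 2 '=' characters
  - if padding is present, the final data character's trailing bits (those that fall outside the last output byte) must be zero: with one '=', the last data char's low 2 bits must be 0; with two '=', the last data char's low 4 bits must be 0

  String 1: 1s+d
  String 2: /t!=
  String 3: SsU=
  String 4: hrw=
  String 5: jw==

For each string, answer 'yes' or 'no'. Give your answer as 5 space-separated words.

String 1: '1s+d' → valid
String 2: '/t!=' → invalid (bad char(s): ['!'])
String 3: 'SsU=' → valid
String 4: 'hrw=' → valid
String 5: 'jw==' → valid

Answer: yes no yes yes yes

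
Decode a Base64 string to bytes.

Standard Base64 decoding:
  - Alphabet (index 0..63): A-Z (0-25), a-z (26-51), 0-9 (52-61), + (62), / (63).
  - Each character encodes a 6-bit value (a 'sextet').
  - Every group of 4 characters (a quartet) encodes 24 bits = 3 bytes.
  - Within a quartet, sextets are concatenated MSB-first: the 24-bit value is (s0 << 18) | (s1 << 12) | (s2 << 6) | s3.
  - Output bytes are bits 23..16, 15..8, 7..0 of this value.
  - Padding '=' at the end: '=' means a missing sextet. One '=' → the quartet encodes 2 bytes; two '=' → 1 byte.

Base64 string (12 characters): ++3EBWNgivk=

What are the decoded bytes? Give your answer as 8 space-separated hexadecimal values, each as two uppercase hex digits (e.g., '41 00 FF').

After char 0 ('+'=62): chars_in_quartet=1 acc=0x3E bytes_emitted=0
After char 1 ('+'=62): chars_in_quartet=2 acc=0xFBE bytes_emitted=0
After char 2 ('3'=55): chars_in_quartet=3 acc=0x3EFB7 bytes_emitted=0
After char 3 ('E'=4): chars_in_quartet=4 acc=0xFBEDC4 -> emit FB ED C4, reset; bytes_emitted=3
After char 4 ('B'=1): chars_in_quartet=1 acc=0x1 bytes_emitted=3
After char 5 ('W'=22): chars_in_quartet=2 acc=0x56 bytes_emitted=3
After char 6 ('N'=13): chars_in_quartet=3 acc=0x158D bytes_emitted=3
After char 7 ('g'=32): chars_in_quartet=4 acc=0x56360 -> emit 05 63 60, reset; bytes_emitted=6
After char 8 ('i'=34): chars_in_quartet=1 acc=0x22 bytes_emitted=6
After char 9 ('v'=47): chars_in_quartet=2 acc=0x8AF bytes_emitted=6
After char 10 ('k'=36): chars_in_quartet=3 acc=0x22BE4 bytes_emitted=6
Padding '=': partial quartet acc=0x22BE4 -> emit 8A F9; bytes_emitted=8

Answer: FB ED C4 05 63 60 8A F9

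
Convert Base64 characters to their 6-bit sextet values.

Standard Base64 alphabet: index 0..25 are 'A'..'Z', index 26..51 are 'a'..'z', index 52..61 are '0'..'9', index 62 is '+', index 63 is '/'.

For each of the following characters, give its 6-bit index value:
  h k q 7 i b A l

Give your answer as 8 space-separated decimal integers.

'h': a..z range, 26 + ord('h') − ord('a') = 33
'k': a..z range, 26 + ord('k') − ord('a') = 36
'q': a..z range, 26 + ord('q') − ord('a') = 42
'7': 0..9 range, 52 + ord('7') − ord('0') = 59
'i': a..z range, 26 + ord('i') − ord('a') = 34
'b': a..z range, 26 + ord('b') − ord('a') = 27
'A': A..Z range, ord('A') − ord('A') = 0
'l': a..z range, 26 + ord('l') − ord('a') = 37

Answer: 33 36 42 59 34 27 0 37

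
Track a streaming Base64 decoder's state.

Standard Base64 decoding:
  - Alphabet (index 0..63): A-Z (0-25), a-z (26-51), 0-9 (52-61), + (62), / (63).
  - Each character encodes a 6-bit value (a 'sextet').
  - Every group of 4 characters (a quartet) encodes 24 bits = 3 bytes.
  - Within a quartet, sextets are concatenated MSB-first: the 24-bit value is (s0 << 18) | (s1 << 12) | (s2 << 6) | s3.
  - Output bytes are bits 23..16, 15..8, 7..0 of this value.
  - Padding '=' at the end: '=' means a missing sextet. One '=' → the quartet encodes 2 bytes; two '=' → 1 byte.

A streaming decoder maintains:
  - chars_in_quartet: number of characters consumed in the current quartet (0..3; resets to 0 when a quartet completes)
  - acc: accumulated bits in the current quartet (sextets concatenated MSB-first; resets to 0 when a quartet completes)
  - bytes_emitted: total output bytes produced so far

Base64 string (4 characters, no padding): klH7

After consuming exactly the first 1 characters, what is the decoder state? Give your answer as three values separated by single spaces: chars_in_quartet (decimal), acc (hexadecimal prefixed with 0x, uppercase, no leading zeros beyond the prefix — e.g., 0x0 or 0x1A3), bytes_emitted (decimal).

After char 0 ('k'=36): chars_in_quartet=1 acc=0x24 bytes_emitted=0

Answer: 1 0x24 0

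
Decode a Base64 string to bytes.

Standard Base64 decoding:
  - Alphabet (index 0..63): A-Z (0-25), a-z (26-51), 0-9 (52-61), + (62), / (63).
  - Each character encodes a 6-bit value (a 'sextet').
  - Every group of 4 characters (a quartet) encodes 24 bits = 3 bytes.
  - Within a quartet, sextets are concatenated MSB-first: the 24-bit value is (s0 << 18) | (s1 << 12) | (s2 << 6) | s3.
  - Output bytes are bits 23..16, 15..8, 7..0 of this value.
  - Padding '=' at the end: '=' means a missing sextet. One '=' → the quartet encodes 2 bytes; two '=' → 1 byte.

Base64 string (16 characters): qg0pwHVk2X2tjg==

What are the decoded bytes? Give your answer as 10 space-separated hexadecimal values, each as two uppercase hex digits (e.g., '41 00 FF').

Answer: AA 0D 29 C0 75 64 D9 7D AD 8E

Derivation:
After char 0 ('q'=42): chars_in_quartet=1 acc=0x2A bytes_emitted=0
After char 1 ('g'=32): chars_in_quartet=2 acc=0xAA0 bytes_emitted=0
After char 2 ('0'=52): chars_in_quartet=3 acc=0x2A834 bytes_emitted=0
After char 3 ('p'=41): chars_in_quartet=4 acc=0xAA0D29 -> emit AA 0D 29, reset; bytes_emitted=3
After char 4 ('w'=48): chars_in_quartet=1 acc=0x30 bytes_emitted=3
After char 5 ('H'=7): chars_in_quartet=2 acc=0xC07 bytes_emitted=3
After char 6 ('V'=21): chars_in_quartet=3 acc=0x301D5 bytes_emitted=3
After char 7 ('k'=36): chars_in_quartet=4 acc=0xC07564 -> emit C0 75 64, reset; bytes_emitted=6
After char 8 ('2'=54): chars_in_quartet=1 acc=0x36 bytes_emitted=6
After char 9 ('X'=23): chars_in_quartet=2 acc=0xD97 bytes_emitted=6
After char 10 ('2'=54): chars_in_quartet=3 acc=0x365F6 bytes_emitted=6
After char 11 ('t'=45): chars_in_quartet=4 acc=0xD97DAD -> emit D9 7D AD, reset; bytes_emitted=9
After char 12 ('j'=35): chars_in_quartet=1 acc=0x23 bytes_emitted=9
After char 13 ('g'=32): chars_in_quartet=2 acc=0x8E0 bytes_emitted=9
Padding '==': partial quartet acc=0x8E0 -> emit 8E; bytes_emitted=10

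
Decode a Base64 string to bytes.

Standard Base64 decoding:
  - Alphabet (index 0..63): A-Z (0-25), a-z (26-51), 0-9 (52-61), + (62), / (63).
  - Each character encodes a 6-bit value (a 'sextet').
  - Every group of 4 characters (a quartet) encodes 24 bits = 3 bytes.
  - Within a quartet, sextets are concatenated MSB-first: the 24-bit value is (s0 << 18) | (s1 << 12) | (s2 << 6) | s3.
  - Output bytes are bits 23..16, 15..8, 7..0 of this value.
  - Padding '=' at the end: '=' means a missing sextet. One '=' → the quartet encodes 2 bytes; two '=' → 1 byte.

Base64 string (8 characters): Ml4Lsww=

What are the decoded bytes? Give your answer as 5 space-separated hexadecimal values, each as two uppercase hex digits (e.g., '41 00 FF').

Answer: 32 5E 0B B3 0C

Derivation:
After char 0 ('M'=12): chars_in_quartet=1 acc=0xC bytes_emitted=0
After char 1 ('l'=37): chars_in_quartet=2 acc=0x325 bytes_emitted=0
After char 2 ('4'=56): chars_in_quartet=3 acc=0xC978 bytes_emitted=0
After char 3 ('L'=11): chars_in_quartet=4 acc=0x325E0B -> emit 32 5E 0B, reset; bytes_emitted=3
After char 4 ('s'=44): chars_in_quartet=1 acc=0x2C bytes_emitted=3
After char 5 ('w'=48): chars_in_quartet=2 acc=0xB30 bytes_emitted=3
After char 6 ('w'=48): chars_in_quartet=3 acc=0x2CC30 bytes_emitted=3
Padding '=': partial quartet acc=0x2CC30 -> emit B3 0C; bytes_emitted=5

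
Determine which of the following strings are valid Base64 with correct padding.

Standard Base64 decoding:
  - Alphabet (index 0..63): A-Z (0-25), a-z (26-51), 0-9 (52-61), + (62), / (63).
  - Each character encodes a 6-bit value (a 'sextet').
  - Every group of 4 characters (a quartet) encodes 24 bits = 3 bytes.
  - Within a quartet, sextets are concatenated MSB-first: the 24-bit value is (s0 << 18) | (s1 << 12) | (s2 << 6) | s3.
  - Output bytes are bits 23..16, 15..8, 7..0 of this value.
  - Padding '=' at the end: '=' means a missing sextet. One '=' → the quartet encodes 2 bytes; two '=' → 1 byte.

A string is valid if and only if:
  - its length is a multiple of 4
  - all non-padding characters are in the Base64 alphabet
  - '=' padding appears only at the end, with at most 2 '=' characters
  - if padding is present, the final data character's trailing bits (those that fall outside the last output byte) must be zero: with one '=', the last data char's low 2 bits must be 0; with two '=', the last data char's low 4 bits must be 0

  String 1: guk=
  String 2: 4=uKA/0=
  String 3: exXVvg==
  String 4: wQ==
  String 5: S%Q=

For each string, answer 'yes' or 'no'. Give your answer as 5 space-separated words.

Answer: yes no yes yes no

Derivation:
String 1: 'guk=' → valid
String 2: '4=uKA/0=' → invalid (bad char(s): ['=']; '=' in middle)
String 3: 'exXVvg==' → valid
String 4: 'wQ==' → valid
String 5: 'S%Q=' → invalid (bad char(s): ['%'])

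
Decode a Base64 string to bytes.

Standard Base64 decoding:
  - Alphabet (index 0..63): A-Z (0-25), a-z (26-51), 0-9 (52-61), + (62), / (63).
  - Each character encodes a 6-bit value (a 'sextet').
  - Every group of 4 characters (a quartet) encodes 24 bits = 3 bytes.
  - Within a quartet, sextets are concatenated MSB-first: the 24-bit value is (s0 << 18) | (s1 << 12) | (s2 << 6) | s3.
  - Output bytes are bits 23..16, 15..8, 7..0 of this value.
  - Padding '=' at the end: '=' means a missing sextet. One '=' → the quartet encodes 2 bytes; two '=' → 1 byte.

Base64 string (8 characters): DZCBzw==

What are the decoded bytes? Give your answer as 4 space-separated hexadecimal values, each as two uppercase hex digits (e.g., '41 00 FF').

Answer: 0D 90 81 CF

Derivation:
After char 0 ('D'=3): chars_in_quartet=1 acc=0x3 bytes_emitted=0
After char 1 ('Z'=25): chars_in_quartet=2 acc=0xD9 bytes_emitted=0
After char 2 ('C'=2): chars_in_quartet=3 acc=0x3642 bytes_emitted=0
After char 3 ('B'=1): chars_in_quartet=4 acc=0xD9081 -> emit 0D 90 81, reset; bytes_emitted=3
After char 4 ('z'=51): chars_in_quartet=1 acc=0x33 bytes_emitted=3
After char 5 ('w'=48): chars_in_quartet=2 acc=0xCF0 bytes_emitted=3
Padding '==': partial quartet acc=0xCF0 -> emit CF; bytes_emitted=4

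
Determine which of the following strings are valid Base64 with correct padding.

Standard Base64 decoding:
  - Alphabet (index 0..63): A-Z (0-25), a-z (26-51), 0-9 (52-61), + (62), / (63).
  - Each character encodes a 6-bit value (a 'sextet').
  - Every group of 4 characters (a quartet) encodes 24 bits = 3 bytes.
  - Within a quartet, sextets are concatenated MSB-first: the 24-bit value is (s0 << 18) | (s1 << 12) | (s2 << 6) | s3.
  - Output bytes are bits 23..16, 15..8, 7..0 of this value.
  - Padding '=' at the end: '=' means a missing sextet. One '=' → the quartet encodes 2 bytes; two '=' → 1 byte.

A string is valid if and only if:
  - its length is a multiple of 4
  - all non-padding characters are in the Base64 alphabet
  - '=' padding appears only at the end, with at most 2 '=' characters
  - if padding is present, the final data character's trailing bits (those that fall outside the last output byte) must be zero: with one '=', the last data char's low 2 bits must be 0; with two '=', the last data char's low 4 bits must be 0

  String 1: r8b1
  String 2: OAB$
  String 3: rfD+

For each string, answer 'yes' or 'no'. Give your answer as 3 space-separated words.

Answer: yes no yes

Derivation:
String 1: 'r8b1' → valid
String 2: 'OAB$' → invalid (bad char(s): ['$'])
String 3: 'rfD+' → valid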